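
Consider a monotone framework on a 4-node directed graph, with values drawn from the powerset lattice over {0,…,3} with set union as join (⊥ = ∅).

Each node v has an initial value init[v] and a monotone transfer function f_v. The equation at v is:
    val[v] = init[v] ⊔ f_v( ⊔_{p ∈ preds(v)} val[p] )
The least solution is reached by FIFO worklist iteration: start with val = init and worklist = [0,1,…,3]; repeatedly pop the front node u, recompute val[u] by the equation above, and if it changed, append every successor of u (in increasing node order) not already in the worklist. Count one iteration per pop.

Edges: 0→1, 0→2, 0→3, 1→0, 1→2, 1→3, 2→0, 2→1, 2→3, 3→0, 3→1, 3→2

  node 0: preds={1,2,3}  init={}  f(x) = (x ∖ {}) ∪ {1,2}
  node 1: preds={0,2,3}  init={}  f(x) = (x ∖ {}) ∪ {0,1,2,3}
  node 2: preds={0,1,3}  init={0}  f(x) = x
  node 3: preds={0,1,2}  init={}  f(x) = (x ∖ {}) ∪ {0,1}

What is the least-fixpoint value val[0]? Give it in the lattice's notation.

Iteration log — 8 steps:
  step 1. node 0  ⊔preds={0}  new={0,1,2}  old={}  +wl: 
  step 2. node 1  ⊔preds={0,1,2}  new={0,1,2,3}  old={}  +wl: 0
  step 3. node 2  ⊔preds={0,1,2,3}  new={0,1,2,3}  old={0}  +wl: 1
  step 4. node 3  ⊔preds={0,1,2,3}  new={0,1,2,3}  old={}  +wl: 2
  step 5. node 0  ⊔preds={0,1,2,3}  new={0,1,2,3}  old={0,1,2}  +wl: 3
  step 6. node 1  ⊔preds={0,1,2,3}  new={0,1,2,3}  stable
  step 7. node 2  ⊔preds={0,1,2,3}  new={0,1,2,3}  stable
  step 8. node 3  ⊔preds={0,1,2,3}  new={0,1,2,3}  stable

Least fixpoint reached:
  node 0: {0,1,2,3}
  node 1: {0,1,2,3}
  node 2: {0,1,2,3}
  node 3: {0,1,2,3}

{0,1,2,3}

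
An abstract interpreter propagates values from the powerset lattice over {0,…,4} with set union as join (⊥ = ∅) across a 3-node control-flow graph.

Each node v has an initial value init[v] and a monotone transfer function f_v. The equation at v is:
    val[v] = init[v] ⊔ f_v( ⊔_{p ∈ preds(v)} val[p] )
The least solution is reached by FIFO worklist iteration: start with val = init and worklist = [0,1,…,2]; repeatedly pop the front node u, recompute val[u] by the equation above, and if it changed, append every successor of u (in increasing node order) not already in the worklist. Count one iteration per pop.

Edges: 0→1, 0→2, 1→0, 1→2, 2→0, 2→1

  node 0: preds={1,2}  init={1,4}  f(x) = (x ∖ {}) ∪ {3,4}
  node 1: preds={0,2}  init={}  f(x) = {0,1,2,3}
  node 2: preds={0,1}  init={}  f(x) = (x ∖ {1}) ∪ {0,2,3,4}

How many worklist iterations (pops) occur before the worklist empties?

Trace (6 dequeues):
  [1] u=0 | in {} | out {1,3,4} | prev {1,4} | push {}
  [2] u=1 | in {1,3,4} | out {0,1,2,3} | prev {} | push {0}
  [3] u=2 | in {0,1,2,3,4} | out {0,2,3,4} | prev {} | push {1}
  [4] u=0 | in {0,1,2,3,4} | out {0,1,2,3,4} | prev {1,3,4} | push {2}
  [5] u=1 | in {0,1,2,3,4} | out {0,1,2,3} | ==
  [6] u=2 | in {0,1,2,3,4} | out {0,2,3,4} | ==

Converged values:
  [0] {0,1,2,3,4}
  [1] {0,1,2,3}
  [2] {0,2,3,4}

6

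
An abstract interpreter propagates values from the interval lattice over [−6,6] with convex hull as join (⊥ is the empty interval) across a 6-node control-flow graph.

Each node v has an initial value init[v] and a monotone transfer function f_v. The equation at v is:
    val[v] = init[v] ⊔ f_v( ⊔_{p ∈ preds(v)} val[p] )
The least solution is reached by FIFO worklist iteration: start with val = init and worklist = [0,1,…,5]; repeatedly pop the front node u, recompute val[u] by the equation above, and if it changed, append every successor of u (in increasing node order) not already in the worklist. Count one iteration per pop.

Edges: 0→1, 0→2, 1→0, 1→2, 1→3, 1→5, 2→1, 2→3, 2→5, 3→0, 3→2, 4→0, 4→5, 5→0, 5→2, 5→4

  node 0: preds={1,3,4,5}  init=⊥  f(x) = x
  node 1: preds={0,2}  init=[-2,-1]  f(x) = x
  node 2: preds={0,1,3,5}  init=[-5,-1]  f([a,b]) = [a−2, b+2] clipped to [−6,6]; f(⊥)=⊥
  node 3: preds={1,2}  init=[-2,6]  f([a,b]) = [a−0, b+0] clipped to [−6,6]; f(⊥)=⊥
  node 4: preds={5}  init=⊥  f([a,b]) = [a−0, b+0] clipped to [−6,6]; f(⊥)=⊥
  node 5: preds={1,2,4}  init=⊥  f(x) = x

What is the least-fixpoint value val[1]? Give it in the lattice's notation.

[-6,6]

Trace (13 dequeues):
  [1] u=0 | in [-2,6] | out [-2,6] | prev ⊥ | push {}
  [2] u=1 | in [-5,6] | out [-5,6] | prev [-2,-1] | push {0}
  [3] u=2 | in [-5,6] | out [-6,6] | prev [-5,-1] | push {1}
  [4] u=3 | in [-6,6] | out [-6,6] | prev [-2,6] | push {2}
  [5] u=4 | in ⊥ | out ⊥ | ==
  [6] u=5 | in [-6,6] | out [-6,6] | prev ⊥ | push {4}
  [7] u=0 | in [-6,6] | out [-6,6] | prev [-2,6] | push {}
  [8] u=1 | in [-6,6] | out [-6,6] | prev [-5,6] | push {0,3,5}
  [9] u=2 | in [-6,6] | out [-6,6] | ==
  [10] u=4 | in [-6,6] | out [-6,6] | prev ⊥ | push {}
  [11] u=0 | in [-6,6] | out [-6,6] | ==
  [12] u=3 | in [-6,6] | out [-6,6] | ==
  [13] u=5 | in [-6,6] | out [-6,6] | ==

Converged values:
  [0] [-6,6]
  [1] [-6,6]
  [2] [-6,6]
  [3] [-6,6]
  [4] [-6,6]
  [5] [-6,6]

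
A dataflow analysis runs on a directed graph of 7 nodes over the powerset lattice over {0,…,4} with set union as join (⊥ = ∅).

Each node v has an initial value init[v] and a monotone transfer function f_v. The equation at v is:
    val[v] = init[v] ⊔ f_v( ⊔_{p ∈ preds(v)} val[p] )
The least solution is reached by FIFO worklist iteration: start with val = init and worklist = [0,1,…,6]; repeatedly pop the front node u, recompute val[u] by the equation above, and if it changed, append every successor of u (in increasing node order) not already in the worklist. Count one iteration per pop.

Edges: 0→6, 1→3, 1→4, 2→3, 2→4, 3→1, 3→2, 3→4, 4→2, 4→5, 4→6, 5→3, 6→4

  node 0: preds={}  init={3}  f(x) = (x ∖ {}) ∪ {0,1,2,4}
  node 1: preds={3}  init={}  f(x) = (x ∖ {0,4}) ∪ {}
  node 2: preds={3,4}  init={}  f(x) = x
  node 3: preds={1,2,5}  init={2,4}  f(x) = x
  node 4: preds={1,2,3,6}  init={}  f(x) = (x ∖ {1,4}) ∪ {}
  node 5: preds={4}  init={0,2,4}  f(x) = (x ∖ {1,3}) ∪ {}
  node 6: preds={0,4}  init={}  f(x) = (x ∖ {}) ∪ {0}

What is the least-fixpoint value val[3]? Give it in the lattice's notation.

Iteration log — 20 steps:
  step 1. node 0  ⊔preds={}  new={0,1,2,3,4}  old={3}  +wl: 
  step 2. node 1  ⊔preds={2,4}  new={2}  old={}  +wl: 
  step 3. node 2  ⊔preds={2,4}  new={2,4}  old={}  +wl: 
  step 4. node 3  ⊔preds={0,2,4}  new={0,2,4}  old={2,4}  +wl: 1,2
  step 5. node 4  ⊔preds={0,2,4}  new={0,2}  old={}  +wl: 
  step 6. node 5  ⊔preds={0,2}  new={0,2,4}  stable
  step 7. node 6  ⊔preds={0,1,2,3,4}  new={0,1,2,3,4}  old={}  +wl: 4
  step 8. node 1  ⊔preds={0,2,4}  new={2}  stable
  step 9. node 2  ⊔preds={0,2,4}  new={0,2,4}  old={2,4}  +wl: 3
  step 10. node 4  ⊔preds={0,1,2,3,4}  new={0,2,3}  old={0,2}  +wl: 2,5,6
  step 11. node 3  ⊔preds={0,2,4}  new={0,2,4}  stable
  step 12. node 2  ⊔preds={0,2,3,4}  new={0,2,3,4}  old={0,2,4}  +wl: 3,4
  step 13. node 5  ⊔preds={0,2,3}  new={0,2,4}  stable
  step 14. node 6  ⊔preds={0,1,2,3,4}  new={0,1,2,3,4}  stable
  step 15. node 3  ⊔preds={0,2,3,4}  new={0,2,3,4}  old={0,2,4}  +wl: 1,2
  step 16. node 4  ⊔preds={0,1,2,3,4}  new={0,2,3}  stable
  step 17. node 1  ⊔preds={0,2,3,4}  new={2,3}  old={2}  +wl: 3,4
  step 18. node 2  ⊔preds={0,2,3,4}  new={0,2,3,4}  stable
  step 19. node 3  ⊔preds={0,2,3,4}  new={0,2,3,4}  stable
  step 20. node 4  ⊔preds={0,1,2,3,4}  new={0,2,3}  stable

Least fixpoint reached:
  node 0: {0,1,2,3,4}
  node 1: {2,3}
  node 2: {0,2,3,4}
  node 3: {0,2,3,4}
  node 4: {0,2,3}
  node 5: {0,2,4}
  node 6: {0,1,2,3,4}

{0,2,3,4}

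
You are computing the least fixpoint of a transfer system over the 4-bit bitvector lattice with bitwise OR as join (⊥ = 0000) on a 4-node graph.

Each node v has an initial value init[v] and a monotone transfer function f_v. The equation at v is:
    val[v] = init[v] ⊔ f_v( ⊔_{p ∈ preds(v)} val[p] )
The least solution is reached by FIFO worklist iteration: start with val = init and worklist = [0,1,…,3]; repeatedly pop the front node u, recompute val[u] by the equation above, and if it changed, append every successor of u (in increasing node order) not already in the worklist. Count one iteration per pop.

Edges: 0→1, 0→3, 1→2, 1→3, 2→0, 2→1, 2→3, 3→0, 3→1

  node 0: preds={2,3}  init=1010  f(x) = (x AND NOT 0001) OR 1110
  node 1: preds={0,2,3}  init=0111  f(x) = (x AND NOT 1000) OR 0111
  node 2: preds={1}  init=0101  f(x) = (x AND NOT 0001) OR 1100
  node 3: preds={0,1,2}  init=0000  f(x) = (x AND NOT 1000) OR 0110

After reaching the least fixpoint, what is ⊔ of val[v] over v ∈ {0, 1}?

1111

Worklist (6 pops):
  #1 pop 0: in=0101 → 1110 (was 1010); enqueue []
  #2 pop 1: in=1111 → 0111 (no change)
  #3 pop 2: in=0111 → 1111 (was 0101); enqueue [0,1]
  #4 pop 3: in=1111 → 0111 (was 0000); enqueue []
  #5 pop 0: in=1111 → 1110 (no change)
  #6 pop 1: in=1111 → 0111 (no change)

Fixpoint:
  val[0] = 1110
  val[1] = 0111
  val[2] = 1111
  val[3] = 0111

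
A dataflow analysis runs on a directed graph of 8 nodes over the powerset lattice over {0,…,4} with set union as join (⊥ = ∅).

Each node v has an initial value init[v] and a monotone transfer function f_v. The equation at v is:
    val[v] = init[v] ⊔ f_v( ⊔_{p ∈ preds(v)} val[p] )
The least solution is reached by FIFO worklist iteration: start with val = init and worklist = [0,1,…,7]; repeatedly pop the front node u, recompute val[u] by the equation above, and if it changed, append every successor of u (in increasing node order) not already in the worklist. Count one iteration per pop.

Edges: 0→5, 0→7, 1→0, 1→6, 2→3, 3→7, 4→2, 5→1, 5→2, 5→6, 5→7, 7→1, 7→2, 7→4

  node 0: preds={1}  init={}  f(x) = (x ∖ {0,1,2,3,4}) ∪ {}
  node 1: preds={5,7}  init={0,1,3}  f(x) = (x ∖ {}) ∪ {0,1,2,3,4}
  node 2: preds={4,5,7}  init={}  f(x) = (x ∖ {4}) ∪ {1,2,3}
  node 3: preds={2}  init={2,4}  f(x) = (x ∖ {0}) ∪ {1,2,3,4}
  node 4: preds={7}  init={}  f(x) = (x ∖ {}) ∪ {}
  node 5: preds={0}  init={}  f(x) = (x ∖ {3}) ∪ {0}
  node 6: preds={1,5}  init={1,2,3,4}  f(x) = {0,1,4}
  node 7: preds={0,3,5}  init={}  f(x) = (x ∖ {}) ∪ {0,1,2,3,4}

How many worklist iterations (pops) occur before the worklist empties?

Iteration log — 14 steps:
  step 1. node 0  ⊔preds={0,1,3}  new={}  stable
  step 2. node 1  ⊔preds={}  new={0,1,2,3,4}  old={0,1,3}  +wl: 0
  step 3. node 2  ⊔preds={}  new={1,2,3}  old={}  +wl: 
  step 4. node 3  ⊔preds={1,2,3}  new={1,2,3,4}  old={2,4}  +wl: 
  step 5. node 4  ⊔preds={}  new={}  stable
  step 6. node 5  ⊔preds={}  new={0}  old={}  +wl: 1,2
  step 7. node 6  ⊔preds={0,1,2,3,4}  new={0,1,2,3,4}  old={1,2,3,4}  +wl: 
  step 8. node 7  ⊔preds={0,1,2,3,4}  new={0,1,2,3,4}  old={}  +wl: 4
  step 9. node 0  ⊔preds={0,1,2,3,4}  new={}  stable
  step 10. node 1  ⊔preds={0,1,2,3,4}  new={0,1,2,3,4}  stable
  step 11. node 2  ⊔preds={0,1,2,3,4}  new={0,1,2,3}  old={1,2,3}  +wl: 3
  step 12. node 4  ⊔preds={0,1,2,3,4}  new={0,1,2,3,4}  old={}  +wl: 2
  step 13. node 3  ⊔preds={0,1,2,3}  new={1,2,3,4}  stable
  step 14. node 2  ⊔preds={0,1,2,3,4}  new={0,1,2,3}  stable

Least fixpoint reached:
  node 0: {}
  node 1: {0,1,2,3,4}
  node 2: {0,1,2,3}
  node 3: {1,2,3,4}
  node 4: {0,1,2,3,4}
  node 5: {0}
  node 6: {0,1,2,3,4}
  node 7: {0,1,2,3,4}

14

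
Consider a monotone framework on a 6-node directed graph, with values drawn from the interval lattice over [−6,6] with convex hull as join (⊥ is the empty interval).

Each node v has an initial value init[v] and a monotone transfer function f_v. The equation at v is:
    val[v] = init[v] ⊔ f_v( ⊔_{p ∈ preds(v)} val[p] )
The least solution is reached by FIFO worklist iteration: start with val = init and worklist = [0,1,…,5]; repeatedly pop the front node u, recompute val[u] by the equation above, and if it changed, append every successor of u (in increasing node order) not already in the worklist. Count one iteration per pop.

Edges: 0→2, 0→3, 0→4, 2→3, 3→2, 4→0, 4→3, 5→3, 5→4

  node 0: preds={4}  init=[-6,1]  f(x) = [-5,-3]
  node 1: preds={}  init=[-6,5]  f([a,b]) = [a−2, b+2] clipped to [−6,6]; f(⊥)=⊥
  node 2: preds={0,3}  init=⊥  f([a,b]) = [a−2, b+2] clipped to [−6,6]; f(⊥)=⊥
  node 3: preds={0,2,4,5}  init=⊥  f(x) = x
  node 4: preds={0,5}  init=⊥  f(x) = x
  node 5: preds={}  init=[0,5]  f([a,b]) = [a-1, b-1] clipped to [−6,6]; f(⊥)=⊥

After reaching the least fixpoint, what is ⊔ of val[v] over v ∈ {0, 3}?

Trace (10 dequeues):
  [1] u=0 | in ⊥ | out [-6,1] | ==
  [2] u=1 | in ⊥ | out [-6,5] | ==
  [3] u=2 | in [-6,1] | out [-6,3] | prev ⊥ | push {}
  [4] u=3 | in [-6,5] | out [-6,5] | prev ⊥ | push {2}
  [5] u=4 | in [-6,5] | out [-6,5] | prev ⊥ | push {0,3}
  [6] u=5 | in ⊥ | out [0,5] | ==
  [7] u=2 | in [-6,5] | out [-6,6] | prev [-6,3] | push {}
  [8] u=0 | in [-6,5] | out [-6,1] | ==
  [9] u=3 | in [-6,6] | out [-6,6] | prev [-6,5] | push {2}
  [10] u=2 | in [-6,6] | out [-6,6] | ==

Converged values:
  [0] [-6,1]
  [1] [-6,5]
  [2] [-6,6]
  [3] [-6,6]
  [4] [-6,5]
  [5] [0,5]

[-6,6]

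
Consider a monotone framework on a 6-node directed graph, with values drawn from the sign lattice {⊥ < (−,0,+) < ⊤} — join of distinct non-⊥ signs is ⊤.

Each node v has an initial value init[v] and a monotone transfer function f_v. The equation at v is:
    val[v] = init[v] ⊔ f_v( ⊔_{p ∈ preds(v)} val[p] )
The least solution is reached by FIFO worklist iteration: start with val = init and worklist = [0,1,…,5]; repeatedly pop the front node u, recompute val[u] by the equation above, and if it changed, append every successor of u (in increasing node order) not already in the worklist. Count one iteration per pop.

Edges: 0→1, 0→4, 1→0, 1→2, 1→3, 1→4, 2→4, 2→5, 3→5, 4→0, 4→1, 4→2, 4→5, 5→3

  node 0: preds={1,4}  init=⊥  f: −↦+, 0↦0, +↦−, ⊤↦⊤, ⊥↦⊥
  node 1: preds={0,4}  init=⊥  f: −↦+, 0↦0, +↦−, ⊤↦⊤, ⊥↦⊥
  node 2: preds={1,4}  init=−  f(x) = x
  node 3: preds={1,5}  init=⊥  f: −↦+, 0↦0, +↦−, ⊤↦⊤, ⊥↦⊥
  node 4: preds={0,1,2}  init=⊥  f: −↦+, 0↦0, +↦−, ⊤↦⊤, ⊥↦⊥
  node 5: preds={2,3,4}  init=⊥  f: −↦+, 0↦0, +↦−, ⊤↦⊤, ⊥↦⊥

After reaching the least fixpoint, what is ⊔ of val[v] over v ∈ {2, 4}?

Iteration log — 16 steps:
  step 1. node 0  ⊔preds=⊥  new=⊥  stable
  step 2. node 1  ⊔preds=⊥  new=⊥  stable
  step 3. node 2  ⊔preds=⊥  new=−  stable
  step 4. node 3  ⊔preds=⊥  new=⊥  stable
  step 5. node 4  ⊔preds=−  new=+  old=⊥  +wl: 0,1,2
  step 6. node 5  ⊔preds=⊤  new=⊤  old=⊥  +wl: 3
  step 7. node 0  ⊔preds=+  new=−  old=⊥  +wl: 4
  step 8. node 1  ⊔preds=⊤  new=⊤  old=⊥  +wl: 0
  step 9. node 2  ⊔preds=⊤  new=⊤  old=−  +wl: 5
  step 10. node 3  ⊔preds=⊤  new=⊤  old=⊥  +wl: 
  step 11. node 4  ⊔preds=⊤  new=⊤  old=+  +wl: 1,2
  step 12. node 0  ⊔preds=⊤  new=⊤  old=−  +wl: 4
  step 13. node 5  ⊔preds=⊤  new=⊤  stable
  step 14. node 1  ⊔preds=⊤  new=⊤  stable
  step 15. node 2  ⊔preds=⊤  new=⊤  stable
  step 16. node 4  ⊔preds=⊤  new=⊤  stable

Least fixpoint reached:
  node 0: ⊤
  node 1: ⊤
  node 2: ⊤
  node 3: ⊤
  node 4: ⊤
  node 5: ⊤

⊤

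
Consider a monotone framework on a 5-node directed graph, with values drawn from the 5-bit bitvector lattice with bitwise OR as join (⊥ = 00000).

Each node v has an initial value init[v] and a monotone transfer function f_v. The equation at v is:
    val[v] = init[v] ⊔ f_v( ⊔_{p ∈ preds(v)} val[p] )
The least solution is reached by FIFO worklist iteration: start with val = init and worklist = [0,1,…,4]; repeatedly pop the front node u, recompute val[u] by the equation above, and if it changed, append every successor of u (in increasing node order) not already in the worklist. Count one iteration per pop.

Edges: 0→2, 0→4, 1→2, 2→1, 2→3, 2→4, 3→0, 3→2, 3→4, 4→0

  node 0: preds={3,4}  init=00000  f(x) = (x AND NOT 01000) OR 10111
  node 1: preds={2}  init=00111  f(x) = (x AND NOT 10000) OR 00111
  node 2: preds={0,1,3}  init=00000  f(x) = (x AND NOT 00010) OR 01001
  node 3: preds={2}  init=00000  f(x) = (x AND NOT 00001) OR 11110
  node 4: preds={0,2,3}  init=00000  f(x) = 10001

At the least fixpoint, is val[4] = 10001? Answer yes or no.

Worklist (8 pops):
  #1 pop 0: in=00000 → 10111 (was 00000); enqueue []
  #2 pop 1: in=00000 → 00111 (no change)
  #3 pop 2: in=10111 → 11101 (was 00000); enqueue [1]
  #4 pop 3: in=11101 → 11110 (was 00000); enqueue [0,2]
  #5 pop 4: in=11111 → 10001 (was 00000); enqueue []
  #6 pop 1: in=11101 → 01111 (was 00111); enqueue []
  #7 pop 0: in=11111 → 10111 (no change)
  #8 pop 2: in=11111 → 11101 (no change)

Fixpoint:
  val[0] = 10111
  val[1] = 01111
  val[2] = 11101
  val[3] = 11110
  val[4] = 10001

yes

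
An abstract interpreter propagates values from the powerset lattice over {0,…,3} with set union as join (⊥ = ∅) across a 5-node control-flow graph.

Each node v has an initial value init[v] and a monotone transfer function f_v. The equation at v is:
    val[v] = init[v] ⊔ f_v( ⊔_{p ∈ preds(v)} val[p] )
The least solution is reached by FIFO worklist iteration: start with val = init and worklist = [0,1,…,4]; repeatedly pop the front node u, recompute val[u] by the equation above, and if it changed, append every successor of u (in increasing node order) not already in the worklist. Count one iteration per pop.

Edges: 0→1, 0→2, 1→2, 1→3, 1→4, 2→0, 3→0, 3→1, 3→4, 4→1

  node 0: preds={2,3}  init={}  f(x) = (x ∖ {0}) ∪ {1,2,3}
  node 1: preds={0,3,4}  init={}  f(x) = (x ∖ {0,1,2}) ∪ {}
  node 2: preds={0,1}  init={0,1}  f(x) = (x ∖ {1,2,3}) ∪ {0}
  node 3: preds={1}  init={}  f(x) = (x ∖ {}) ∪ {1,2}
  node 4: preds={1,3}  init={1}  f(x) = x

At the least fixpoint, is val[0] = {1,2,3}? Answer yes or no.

Iteration log — 7 steps:
  step 1. node 0  ⊔preds={0,1}  new={1,2,3}  old={}  +wl: 
  step 2. node 1  ⊔preds={1,2,3}  new={3}  old={}  +wl: 
  step 3. node 2  ⊔preds={1,2,3}  new={0,1}  stable
  step 4. node 3  ⊔preds={3}  new={1,2,3}  old={}  +wl: 0,1
  step 5. node 4  ⊔preds={1,2,3}  new={1,2,3}  old={1}  +wl: 
  step 6. node 0  ⊔preds={0,1,2,3}  new={1,2,3}  stable
  step 7. node 1  ⊔preds={1,2,3}  new={3}  stable

Least fixpoint reached:
  node 0: {1,2,3}
  node 1: {3}
  node 2: {0,1}
  node 3: {1,2,3}
  node 4: {1,2,3}

yes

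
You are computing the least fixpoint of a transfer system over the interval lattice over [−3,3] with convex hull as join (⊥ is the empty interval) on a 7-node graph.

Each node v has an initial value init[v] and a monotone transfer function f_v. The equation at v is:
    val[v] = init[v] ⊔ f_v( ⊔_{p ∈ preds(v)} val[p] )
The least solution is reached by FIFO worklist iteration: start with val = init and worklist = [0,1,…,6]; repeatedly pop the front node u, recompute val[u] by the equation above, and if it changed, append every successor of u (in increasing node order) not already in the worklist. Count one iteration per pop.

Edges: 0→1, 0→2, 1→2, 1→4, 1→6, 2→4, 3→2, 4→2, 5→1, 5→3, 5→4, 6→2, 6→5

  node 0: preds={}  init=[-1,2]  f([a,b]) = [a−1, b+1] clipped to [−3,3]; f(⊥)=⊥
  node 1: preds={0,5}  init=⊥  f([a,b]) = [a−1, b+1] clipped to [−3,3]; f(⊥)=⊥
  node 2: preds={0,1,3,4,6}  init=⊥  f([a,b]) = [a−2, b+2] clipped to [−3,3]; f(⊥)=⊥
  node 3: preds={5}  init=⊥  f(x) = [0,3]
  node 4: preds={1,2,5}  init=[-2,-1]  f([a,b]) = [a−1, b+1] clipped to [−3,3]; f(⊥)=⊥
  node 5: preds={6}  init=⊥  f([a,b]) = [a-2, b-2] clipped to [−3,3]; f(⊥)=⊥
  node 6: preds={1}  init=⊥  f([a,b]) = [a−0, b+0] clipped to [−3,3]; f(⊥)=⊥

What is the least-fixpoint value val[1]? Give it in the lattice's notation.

Worklist (16 pops):
  #1 pop 0: in=⊥ → [-1,2] (no change)
  #2 pop 1: in=[-1,2] → [-2,3] (was ⊥); enqueue []
  #3 pop 2: in=[-2,3] → [-3,3] (was ⊥); enqueue []
  #4 pop 3: in=⊥ → [0,3] (was ⊥); enqueue [2]
  #5 pop 4: in=[-3,3] → [-3,3] (was [-2,-1]); enqueue []
  #6 pop 5: in=⊥ → ⊥ (no change)
  #7 pop 6: in=[-2,3] → [-2,3] (was ⊥); enqueue [5]
  #8 pop 2: in=[-3,3] → [-3,3] (no change)
  #9 pop 5: in=[-2,3] → [-3,1] (was ⊥); enqueue [1,3,4]
  #10 pop 1: in=[-3,2] → [-3,3] (was [-2,3]); enqueue [2,6]
  #11 pop 3: in=[-3,1] → [0,3] (no change)
  #12 pop 4: in=[-3,3] → [-3,3] (no change)
  #13 pop 2: in=[-3,3] → [-3,3] (no change)
  #14 pop 6: in=[-3,3] → [-3,3] (was [-2,3]); enqueue [2,5]
  #15 pop 2: in=[-3,3] → [-3,3] (no change)
  #16 pop 5: in=[-3,3] → [-3,1] (no change)

Fixpoint:
  val[0] = [-1,2]
  val[1] = [-3,3]
  val[2] = [-3,3]
  val[3] = [0,3]
  val[4] = [-3,3]
  val[5] = [-3,1]
  val[6] = [-3,3]

[-3,3]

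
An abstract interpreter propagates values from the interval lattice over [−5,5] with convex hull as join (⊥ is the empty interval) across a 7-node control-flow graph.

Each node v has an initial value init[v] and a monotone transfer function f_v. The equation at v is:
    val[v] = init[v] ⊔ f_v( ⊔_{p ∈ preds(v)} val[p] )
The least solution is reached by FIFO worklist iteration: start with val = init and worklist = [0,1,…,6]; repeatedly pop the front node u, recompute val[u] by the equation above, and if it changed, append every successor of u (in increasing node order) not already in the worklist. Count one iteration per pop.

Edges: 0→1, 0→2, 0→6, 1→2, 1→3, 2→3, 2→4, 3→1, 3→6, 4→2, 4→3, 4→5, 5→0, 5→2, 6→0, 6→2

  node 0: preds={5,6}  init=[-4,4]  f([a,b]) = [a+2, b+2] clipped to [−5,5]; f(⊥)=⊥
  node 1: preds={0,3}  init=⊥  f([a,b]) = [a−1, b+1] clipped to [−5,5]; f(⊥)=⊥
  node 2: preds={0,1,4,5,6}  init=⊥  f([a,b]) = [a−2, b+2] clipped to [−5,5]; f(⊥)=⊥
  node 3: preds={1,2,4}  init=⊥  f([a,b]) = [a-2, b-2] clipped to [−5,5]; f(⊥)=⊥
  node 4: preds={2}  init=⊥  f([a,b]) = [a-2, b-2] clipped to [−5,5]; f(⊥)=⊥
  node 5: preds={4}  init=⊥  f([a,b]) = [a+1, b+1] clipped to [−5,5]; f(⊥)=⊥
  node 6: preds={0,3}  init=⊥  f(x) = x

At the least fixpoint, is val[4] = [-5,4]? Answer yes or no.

Worklist (16 pops):
  #1 pop 0: in=⊥ → [-4,4] (no change)
  #2 pop 1: in=[-4,4] → [-5,5] (was ⊥); enqueue []
  #3 pop 2: in=[-5,5] → [-5,5] (was ⊥); enqueue []
  #4 pop 3: in=[-5,5] → [-5,3] (was ⊥); enqueue [1]
  #5 pop 4: in=[-5,5] → [-5,3] (was ⊥); enqueue [2,3]
  #6 pop 5: in=[-5,3] → [-4,4] (was ⊥); enqueue [0]
  #7 pop 6: in=[-5,4] → [-5,4] (was ⊥); enqueue []
  #8 pop 1: in=[-5,4] → [-5,5] (no change)
  #9 pop 2: in=[-5,5] → [-5,5] (no change)
  #10 pop 3: in=[-5,5] → [-5,3] (no change)
  #11 pop 0: in=[-5,4] → [-4,5] (was [-4,4]); enqueue [1,2,6]
  #12 pop 1: in=[-5,5] → [-5,5] (no change)
  #13 pop 2: in=[-5,5] → [-5,5] (no change)
  #14 pop 6: in=[-5,5] → [-5,5] (was [-5,4]); enqueue [0,2]
  #15 pop 0: in=[-5,5] → [-4,5] (no change)
  #16 pop 2: in=[-5,5] → [-5,5] (no change)

Fixpoint:
  val[0] = [-4,5]
  val[1] = [-5,5]
  val[2] = [-5,5]
  val[3] = [-5,3]
  val[4] = [-5,3]
  val[5] = [-4,4]
  val[6] = [-5,5]

no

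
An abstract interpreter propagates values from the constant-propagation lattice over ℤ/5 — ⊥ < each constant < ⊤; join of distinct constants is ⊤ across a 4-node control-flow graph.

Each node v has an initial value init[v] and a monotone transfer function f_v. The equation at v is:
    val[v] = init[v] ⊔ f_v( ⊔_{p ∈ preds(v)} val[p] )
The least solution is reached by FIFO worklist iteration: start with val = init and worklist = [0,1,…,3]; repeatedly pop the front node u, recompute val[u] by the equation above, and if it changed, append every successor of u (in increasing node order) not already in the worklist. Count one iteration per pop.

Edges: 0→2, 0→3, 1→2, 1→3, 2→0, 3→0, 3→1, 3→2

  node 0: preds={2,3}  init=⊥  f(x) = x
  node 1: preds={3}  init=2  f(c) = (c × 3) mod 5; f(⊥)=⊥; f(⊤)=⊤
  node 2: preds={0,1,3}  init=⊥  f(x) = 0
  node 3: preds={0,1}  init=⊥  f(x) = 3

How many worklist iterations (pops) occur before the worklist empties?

8

Trace (8 dequeues):
  [1] u=0 | in ⊥ | out ⊥ | ==
  [2] u=1 | in ⊥ | out 2 | ==
  [3] u=2 | in 2 | out 0 | prev ⊥ | push {0}
  [4] u=3 | in 2 | out 3 | prev ⊥ | push {1,2}
  [5] u=0 | in ⊤ | out ⊤ | prev ⊥ | push {3}
  [6] u=1 | in 3 | out ⊤ | prev 2 | push {}
  [7] u=2 | in ⊤ | out 0 | ==
  [8] u=3 | in ⊤ | out 3 | ==

Converged values:
  [0] ⊤
  [1] ⊤
  [2] 0
  [3] 3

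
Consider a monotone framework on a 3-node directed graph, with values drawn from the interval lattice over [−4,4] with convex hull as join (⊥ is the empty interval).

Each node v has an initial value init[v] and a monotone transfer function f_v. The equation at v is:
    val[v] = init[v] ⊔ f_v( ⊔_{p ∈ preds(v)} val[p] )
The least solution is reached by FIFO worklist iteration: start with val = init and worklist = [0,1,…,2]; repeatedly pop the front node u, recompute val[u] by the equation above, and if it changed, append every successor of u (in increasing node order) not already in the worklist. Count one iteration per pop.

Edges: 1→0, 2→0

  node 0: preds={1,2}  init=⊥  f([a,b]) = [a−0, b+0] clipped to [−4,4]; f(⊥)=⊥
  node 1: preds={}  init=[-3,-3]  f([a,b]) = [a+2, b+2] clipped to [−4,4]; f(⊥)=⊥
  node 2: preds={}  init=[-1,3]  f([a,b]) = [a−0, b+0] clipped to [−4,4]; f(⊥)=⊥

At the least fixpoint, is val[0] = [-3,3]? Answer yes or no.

yes

Worklist (3 pops):
  #1 pop 0: in=[-3,3] → [-3,3] (was ⊥); enqueue []
  #2 pop 1: in=⊥ → [-3,-3] (no change)
  #3 pop 2: in=⊥ → [-1,3] (no change)

Fixpoint:
  val[0] = [-3,3]
  val[1] = [-3,-3]
  val[2] = [-1,3]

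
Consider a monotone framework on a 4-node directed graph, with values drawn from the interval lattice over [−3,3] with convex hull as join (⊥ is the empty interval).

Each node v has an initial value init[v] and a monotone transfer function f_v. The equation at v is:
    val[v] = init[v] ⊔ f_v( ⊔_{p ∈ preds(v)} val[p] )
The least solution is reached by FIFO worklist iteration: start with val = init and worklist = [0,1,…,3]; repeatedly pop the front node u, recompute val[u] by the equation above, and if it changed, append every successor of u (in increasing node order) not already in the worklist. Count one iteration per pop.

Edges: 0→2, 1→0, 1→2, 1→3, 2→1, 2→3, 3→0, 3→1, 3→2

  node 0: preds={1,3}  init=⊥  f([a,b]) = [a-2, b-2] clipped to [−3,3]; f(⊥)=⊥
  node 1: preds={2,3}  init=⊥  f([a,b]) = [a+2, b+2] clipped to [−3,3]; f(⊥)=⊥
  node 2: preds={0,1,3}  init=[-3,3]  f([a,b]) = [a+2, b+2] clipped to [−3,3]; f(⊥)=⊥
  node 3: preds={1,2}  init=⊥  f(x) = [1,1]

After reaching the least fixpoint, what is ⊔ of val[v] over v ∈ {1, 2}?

[-3,3]

Iteration log — 7 steps:
  step 1. node 0  ⊔preds=⊥  new=⊥  stable
  step 2. node 1  ⊔preds=[-3,3]  new=[-1,3]  old=⊥  +wl: 0
  step 3. node 2  ⊔preds=[-1,3]  new=[-3,3]  stable
  step 4. node 3  ⊔preds=[-3,3]  new=[1,1]  old=⊥  +wl: 1,2
  step 5. node 0  ⊔preds=[-1,3]  new=[-3,1]  old=⊥  +wl: 
  step 6. node 1  ⊔preds=[-3,3]  new=[-1,3]  stable
  step 7. node 2  ⊔preds=[-3,3]  new=[-3,3]  stable

Least fixpoint reached:
  node 0: [-3,1]
  node 1: [-1,3]
  node 2: [-3,3]
  node 3: [1,1]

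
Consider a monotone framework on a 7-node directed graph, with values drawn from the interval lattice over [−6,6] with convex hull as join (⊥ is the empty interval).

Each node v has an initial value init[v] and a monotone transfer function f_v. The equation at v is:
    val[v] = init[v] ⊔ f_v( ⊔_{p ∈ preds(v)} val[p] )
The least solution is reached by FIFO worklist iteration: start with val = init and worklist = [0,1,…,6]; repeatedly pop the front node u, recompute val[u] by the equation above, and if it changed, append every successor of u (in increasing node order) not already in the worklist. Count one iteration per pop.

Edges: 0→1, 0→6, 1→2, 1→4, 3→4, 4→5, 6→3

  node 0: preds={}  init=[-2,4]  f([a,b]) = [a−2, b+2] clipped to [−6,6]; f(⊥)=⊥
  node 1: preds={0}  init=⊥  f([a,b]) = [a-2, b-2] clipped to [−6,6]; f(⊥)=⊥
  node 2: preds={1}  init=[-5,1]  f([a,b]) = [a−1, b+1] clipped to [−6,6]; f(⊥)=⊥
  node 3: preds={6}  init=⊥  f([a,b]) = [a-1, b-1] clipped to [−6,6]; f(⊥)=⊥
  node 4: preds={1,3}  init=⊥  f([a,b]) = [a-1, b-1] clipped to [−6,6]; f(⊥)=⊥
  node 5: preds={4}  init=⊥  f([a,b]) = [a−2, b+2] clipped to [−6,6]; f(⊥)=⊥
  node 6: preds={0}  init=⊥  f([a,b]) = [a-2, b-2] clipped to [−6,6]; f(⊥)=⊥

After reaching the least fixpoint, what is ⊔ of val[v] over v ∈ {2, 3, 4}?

Trace (10 dequeues):
  [1] u=0 | in ⊥ | out [-2,4] | ==
  [2] u=1 | in [-2,4] | out [-4,2] | prev ⊥ | push {}
  [3] u=2 | in [-4,2] | out [-5,3] | prev [-5,1] | push {}
  [4] u=3 | in ⊥ | out ⊥ | ==
  [5] u=4 | in [-4,2] | out [-5,1] | prev ⊥ | push {}
  [6] u=5 | in [-5,1] | out [-6,3] | prev ⊥ | push {}
  [7] u=6 | in [-2,4] | out [-4,2] | prev ⊥ | push {3}
  [8] u=3 | in [-4,2] | out [-5,1] | prev ⊥ | push {4}
  [9] u=4 | in [-5,2] | out [-6,1] | prev [-5,1] | push {5}
  [10] u=5 | in [-6,1] | out [-6,3] | ==

Converged values:
  [0] [-2,4]
  [1] [-4,2]
  [2] [-5,3]
  [3] [-5,1]
  [4] [-6,1]
  [5] [-6,3]
  [6] [-4,2]

[-6,3]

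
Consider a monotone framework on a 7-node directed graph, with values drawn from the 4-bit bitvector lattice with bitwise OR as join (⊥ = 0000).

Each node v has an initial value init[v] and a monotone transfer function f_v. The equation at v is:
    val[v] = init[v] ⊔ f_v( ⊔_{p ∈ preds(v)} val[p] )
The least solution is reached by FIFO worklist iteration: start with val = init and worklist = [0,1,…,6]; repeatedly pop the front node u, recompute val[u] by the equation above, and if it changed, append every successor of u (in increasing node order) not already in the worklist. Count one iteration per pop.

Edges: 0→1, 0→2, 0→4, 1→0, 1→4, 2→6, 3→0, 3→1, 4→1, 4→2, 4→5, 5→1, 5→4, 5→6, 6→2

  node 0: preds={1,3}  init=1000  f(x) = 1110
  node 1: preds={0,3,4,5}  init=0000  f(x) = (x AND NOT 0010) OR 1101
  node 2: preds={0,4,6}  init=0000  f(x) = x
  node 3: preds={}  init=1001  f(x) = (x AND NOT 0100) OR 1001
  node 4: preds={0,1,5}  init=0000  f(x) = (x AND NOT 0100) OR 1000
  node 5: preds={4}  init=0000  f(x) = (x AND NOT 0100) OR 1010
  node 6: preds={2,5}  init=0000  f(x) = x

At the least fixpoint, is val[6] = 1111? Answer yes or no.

Worklist (12 pops):
  #1 pop 0: in=1001 → 1110 (was 1000); enqueue []
  #2 pop 1: in=1111 → 1101 (was 0000); enqueue [0]
  #3 pop 2: in=1110 → 1110 (was 0000); enqueue []
  #4 pop 3: in=0000 → 1001 (no change)
  #5 pop 4: in=1111 → 1011 (was 0000); enqueue [1,2]
  #6 pop 5: in=1011 → 1011 (was 0000); enqueue [4]
  #7 pop 6: in=1111 → 1111 (was 0000); enqueue []
  #8 pop 0: in=1101 → 1110 (no change)
  #9 pop 1: in=1111 → 1101 (no change)
  #10 pop 2: in=1111 → 1111 (was 1110); enqueue [6]
  #11 pop 4: in=1111 → 1011 (no change)
  #12 pop 6: in=1111 → 1111 (no change)

Fixpoint:
  val[0] = 1110
  val[1] = 1101
  val[2] = 1111
  val[3] = 1001
  val[4] = 1011
  val[5] = 1011
  val[6] = 1111

yes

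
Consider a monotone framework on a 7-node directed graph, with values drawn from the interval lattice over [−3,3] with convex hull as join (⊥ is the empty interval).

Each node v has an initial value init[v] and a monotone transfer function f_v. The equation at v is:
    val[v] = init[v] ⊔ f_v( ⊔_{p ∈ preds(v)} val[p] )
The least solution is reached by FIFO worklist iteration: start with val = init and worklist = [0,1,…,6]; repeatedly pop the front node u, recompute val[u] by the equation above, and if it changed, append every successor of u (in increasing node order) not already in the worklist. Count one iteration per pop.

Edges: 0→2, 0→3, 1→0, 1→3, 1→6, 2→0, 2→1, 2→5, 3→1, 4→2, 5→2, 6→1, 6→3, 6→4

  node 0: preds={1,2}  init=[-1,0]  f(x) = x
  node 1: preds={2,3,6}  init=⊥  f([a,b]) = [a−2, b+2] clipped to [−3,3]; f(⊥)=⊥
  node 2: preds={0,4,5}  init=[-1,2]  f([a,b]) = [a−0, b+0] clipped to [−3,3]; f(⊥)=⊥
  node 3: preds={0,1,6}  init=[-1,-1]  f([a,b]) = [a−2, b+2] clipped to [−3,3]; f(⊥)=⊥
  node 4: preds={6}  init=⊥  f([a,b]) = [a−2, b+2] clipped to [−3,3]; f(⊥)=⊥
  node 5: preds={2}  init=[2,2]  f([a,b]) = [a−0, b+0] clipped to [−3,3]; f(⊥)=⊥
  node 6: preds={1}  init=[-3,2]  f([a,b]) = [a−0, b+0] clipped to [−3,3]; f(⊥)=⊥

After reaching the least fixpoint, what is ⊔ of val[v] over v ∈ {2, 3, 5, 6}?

[-3,3]

Trace (16 dequeues):
  [1] u=0 | in [-1,2] | out [-1,2] | prev [-1,0] | push {}
  [2] u=1 | in [-3,2] | out [-3,3] | prev ⊥ | push {0}
  [3] u=2 | in [-1,2] | out [-1,2] | ==
  [4] u=3 | in [-3,3] | out [-3,3] | prev [-1,-1] | push {1}
  [5] u=4 | in [-3,2] | out [-3,3] | prev ⊥ | push {2}
  [6] u=5 | in [-1,2] | out [-1,2] | prev [2,2] | push {}
  [7] u=6 | in [-3,3] | out [-3,3] | prev [-3,2] | push {3,4}
  [8] u=0 | in [-3,3] | out [-3,3] | prev [-1,2] | push {}
  [9] u=1 | in [-3,3] | out [-3,3] | ==
  [10] u=2 | in [-3,3] | out [-3,3] | prev [-1,2] | push {0,1,5}
  [11] u=3 | in [-3,3] | out [-3,3] | ==
  [12] u=4 | in [-3,3] | out [-3,3] | ==
  [13] u=0 | in [-3,3] | out [-3,3] | ==
  [14] u=1 | in [-3,3] | out [-3,3] | ==
  [15] u=5 | in [-3,3] | out [-3,3] | prev [-1,2] | push {2}
  [16] u=2 | in [-3,3] | out [-3,3] | ==

Converged values:
  [0] [-3,3]
  [1] [-3,3]
  [2] [-3,3]
  [3] [-3,3]
  [4] [-3,3]
  [5] [-3,3]
  [6] [-3,3]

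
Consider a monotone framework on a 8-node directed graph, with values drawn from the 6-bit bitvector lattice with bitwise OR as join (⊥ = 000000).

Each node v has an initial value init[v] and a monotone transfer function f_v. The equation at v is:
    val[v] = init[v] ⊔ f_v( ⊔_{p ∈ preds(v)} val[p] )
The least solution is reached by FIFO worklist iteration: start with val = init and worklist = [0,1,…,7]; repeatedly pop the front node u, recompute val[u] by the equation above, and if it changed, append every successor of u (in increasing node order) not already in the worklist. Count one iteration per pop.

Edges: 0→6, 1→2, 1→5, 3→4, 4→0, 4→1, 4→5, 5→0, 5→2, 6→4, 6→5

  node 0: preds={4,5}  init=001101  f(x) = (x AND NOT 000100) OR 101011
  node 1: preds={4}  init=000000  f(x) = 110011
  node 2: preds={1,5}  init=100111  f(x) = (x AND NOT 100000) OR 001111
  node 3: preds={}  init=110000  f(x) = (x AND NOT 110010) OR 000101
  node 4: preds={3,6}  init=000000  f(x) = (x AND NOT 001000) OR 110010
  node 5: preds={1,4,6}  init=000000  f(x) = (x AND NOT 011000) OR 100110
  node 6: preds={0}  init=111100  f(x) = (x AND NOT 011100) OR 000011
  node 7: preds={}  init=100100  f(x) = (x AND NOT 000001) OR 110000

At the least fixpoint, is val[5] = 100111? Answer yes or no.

yes

Trace (14 dequeues):
  [1] u=0 | in 000000 | out 101111 | prev 001101 | push {}
  [2] u=1 | in 000000 | out 110011 | prev 000000 | push {}
  [3] u=2 | in 110011 | out 111111 | prev 100111 | push {}
  [4] u=3 | in 000000 | out 110101 | prev 110000 | push {}
  [5] u=4 | in 111101 | out 110111 | prev 000000 | push {0,1}
  [6] u=5 | in 111111 | out 100111 | prev 000000 | push {2}
  [7] u=6 | in 101111 | out 111111 | prev 111100 | push {4,5}
  [8] u=7 | in 000000 | out 110100 | prev 100100 | push {}
  [9] u=0 | in 110111 | out 111111 | prev 101111 | push {6}
  [10] u=1 | in 110111 | out 110011 | ==
  [11] u=2 | in 110111 | out 111111 | ==
  [12] u=4 | in 111111 | out 110111 | ==
  [13] u=5 | in 111111 | out 100111 | ==
  [14] u=6 | in 111111 | out 111111 | ==

Converged values:
  [0] 111111
  [1] 110011
  [2] 111111
  [3] 110101
  [4] 110111
  [5] 100111
  [6] 111111
  [7] 110100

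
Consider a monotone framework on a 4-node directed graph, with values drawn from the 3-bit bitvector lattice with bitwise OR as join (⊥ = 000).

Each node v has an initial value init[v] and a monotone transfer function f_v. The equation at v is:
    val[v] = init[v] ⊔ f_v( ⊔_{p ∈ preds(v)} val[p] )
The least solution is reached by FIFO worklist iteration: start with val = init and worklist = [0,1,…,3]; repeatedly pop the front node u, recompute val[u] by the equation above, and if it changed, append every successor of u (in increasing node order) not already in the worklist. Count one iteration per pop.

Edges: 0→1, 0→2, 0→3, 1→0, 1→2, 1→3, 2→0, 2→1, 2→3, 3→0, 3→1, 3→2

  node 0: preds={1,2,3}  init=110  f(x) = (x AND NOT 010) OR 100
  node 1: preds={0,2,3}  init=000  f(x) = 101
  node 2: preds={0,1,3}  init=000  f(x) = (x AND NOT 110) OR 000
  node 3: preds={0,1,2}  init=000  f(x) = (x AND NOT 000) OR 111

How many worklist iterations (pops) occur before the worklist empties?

8

Trace (8 dequeues):
  [1] u=0 | in 000 | out 110 | ==
  [2] u=1 | in 110 | out 101 | prev 000 | push {0}
  [3] u=2 | in 111 | out 001 | prev 000 | push {1}
  [4] u=3 | in 111 | out 111 | prev 000 | push {2}
  [5] u=0 | in 111 | out 111 | prev 110 | push {3}
  [6] u=1 | in 111 | out 101 | ==
  [7] u=2 | in 111 | out 001 | ==
  [8] u=3 | in 111 | out 111 | ==

Converged values:
  [0] 111
  [1] 101
  [2] 001
  [3] 111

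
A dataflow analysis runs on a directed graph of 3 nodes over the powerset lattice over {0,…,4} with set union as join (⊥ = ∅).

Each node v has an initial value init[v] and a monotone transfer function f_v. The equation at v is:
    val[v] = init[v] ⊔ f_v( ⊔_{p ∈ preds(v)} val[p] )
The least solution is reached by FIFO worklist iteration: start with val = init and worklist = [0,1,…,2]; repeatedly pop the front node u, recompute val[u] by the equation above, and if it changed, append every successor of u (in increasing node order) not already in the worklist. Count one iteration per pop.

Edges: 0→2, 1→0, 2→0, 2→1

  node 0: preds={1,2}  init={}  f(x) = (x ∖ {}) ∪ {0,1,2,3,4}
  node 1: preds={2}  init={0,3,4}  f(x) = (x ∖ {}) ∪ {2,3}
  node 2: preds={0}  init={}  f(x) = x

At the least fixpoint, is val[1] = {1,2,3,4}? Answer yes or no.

Trace (6 dequeues):
  [1] u=0 | in {0,3,4} | out {0,1,2,3,4} | prev {} | push {}
  [2] u=1 | in {} | out {0,2,3,4} | prev {0,3,4} | push {0}
  [3] u=2 | in {0,1,2,3,4} | out {0,1,2,3,4} | prev {} | push {1}
  [4] u=0 | in {0,1,2,3,4} | out {0,1,2,3,4} | ==
  [5] u=1 | in {0,1,2,3,4} | out {0,1,2,3,4} | prev {0,2,3,4} | push {0}
  [6] u=0 | in {0,1,2,3,4} | out {0,1,2,3,4} | ==

Converged values:
  [0] {0,1,2,3,4}
  [1] {0,1,2,3,4}
  [2] {0,1,2,3,4}

no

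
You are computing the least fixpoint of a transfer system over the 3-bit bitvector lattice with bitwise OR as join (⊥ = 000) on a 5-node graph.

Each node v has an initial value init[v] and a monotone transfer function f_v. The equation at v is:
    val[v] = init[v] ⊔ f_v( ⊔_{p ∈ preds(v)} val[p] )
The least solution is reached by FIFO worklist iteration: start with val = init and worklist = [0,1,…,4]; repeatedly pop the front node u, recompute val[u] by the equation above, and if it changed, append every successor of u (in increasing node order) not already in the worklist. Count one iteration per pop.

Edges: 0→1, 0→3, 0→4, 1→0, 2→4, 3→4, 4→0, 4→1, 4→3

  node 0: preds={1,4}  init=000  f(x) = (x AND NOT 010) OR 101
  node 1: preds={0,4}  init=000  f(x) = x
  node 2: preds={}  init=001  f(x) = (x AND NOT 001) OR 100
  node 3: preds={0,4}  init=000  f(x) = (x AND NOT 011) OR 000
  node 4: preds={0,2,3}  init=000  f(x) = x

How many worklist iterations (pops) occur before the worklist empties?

8

Iteration log — 8 steps:
  step 1. node 0  ⊔preds=000  new=101  old=000  +wl: 
  step 2. node 1  ⊔preds=101  new=101  old=000  +wl: 0
  step 3. node 2  ⊔preds=000  new=101  old=001  +wl: 
  step 4. node 3  ⊔preds=101  new=100  old=000  +wl: 
  step 5. node 4  ⊔preds=101  new=101  old=000  +wl: 1,3
  step 6. node 0  ⊔preds=101  new=101  stable
  step 7. node 1  ⊔preds=101  new=101  stable
  step 8. node 3  ⊔preds=101  new=100  stable

Least fixpoint reached:
  node 0: 101
  node 1: 101
  node 2: 101
  node 3: 100
  node 4: 101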